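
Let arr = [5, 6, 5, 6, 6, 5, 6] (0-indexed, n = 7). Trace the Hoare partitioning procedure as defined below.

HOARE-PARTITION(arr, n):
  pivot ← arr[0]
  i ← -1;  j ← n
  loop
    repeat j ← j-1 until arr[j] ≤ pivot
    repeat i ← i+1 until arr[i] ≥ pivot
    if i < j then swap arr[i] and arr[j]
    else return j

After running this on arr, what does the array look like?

pivot = arr[0] = 5; i = -1, j = 7
j→5 (arr[5]=5≤5), i→0 (arr[0]=5≥5); i<j, swap → [5, 6, 5, 6, 6, 5, 6]
j→2 (arr[2]=5≤5), i→1 (arr[1]=6≥5); i<j, swap → [5, 5, 6, 6, 6, 5, 6]
j→1, i→2; i≥j, return j=1. arr = [5, 5, 6, 6, 6, 5, 6]

[5, 5, 6, 6, 6, 5, 6]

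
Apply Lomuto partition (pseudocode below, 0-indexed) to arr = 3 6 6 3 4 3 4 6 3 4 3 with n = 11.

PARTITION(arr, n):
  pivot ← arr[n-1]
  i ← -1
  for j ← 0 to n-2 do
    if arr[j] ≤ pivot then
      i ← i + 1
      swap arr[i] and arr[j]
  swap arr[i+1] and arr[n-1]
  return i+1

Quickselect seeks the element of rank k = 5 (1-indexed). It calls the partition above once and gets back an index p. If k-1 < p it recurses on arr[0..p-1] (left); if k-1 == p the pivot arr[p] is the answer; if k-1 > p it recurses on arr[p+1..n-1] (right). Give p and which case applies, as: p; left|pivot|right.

4; pivot

pivot=3, i=-1
j=0: 3≤3, i=0, swap(0,0) ⇒ 3 6 6 3 4 3 4 6 3 4 3
j=1: 6>3, skip
j=2: 6>3, skip
j=3: 3≤3, i=1, swap(1,3) ⇒ 3 3 6 6 4 3 4 6 3 4 3
j=4: 4>3, skip
j=5: 3≤3, i=2, swap(2,5) ⇒ 3 3 3 6 4 6 4 6 3 4 3
j=6: 4>3, skip
j=7: 6>3, skip
j=8: 3≤3, i=3, swap(3,8) ⇒ 3 3 3 3 4 6 4 6 6 4 3
j=9: 4>3, skip
swap(4,10) ⇒ 3 3 3 3 3 6 4 6 6 4 4; return 4
p = 4; k-1 = 4 == 4 ⇒ pivot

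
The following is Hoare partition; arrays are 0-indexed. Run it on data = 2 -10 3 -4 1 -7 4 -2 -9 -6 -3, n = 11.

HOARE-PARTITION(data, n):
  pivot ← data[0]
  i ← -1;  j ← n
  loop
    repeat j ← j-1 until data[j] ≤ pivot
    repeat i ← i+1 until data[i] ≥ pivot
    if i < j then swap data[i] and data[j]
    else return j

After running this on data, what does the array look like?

-3 -10 -6 -4 1 -7 -9 -2 4 3 2

pivot=2
j stops at 10 (-3), i stops at 0 (2); swap ⇒ -3 -10 3 -4 1 -7 4 -2 -9 -6 2
j stops at 9 (-6), i stops at 2 (3); swap ⇒ -3 -10 -6 -4 1 -7 4 -2 -9 3 2
j stops at 8 (-9), i stops at 6 (4); swap ⇒ -3 -10 -6 -4 1 -7 -9 -2 4 3 2
j stops at 7, i stops at 8; i≥j ⇒ return 7. data=-3 -10 -6 -4 1 -7 -9 -2 4 3 2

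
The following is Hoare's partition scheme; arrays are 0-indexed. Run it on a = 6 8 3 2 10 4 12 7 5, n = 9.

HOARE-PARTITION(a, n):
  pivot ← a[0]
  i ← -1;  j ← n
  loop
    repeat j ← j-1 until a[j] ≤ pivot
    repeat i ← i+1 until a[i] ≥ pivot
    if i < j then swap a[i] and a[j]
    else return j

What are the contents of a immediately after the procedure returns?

pivot=6
j stops at 8 (5), i stops at 0 (6); swap ⇒ 5 8 3 2 10 4 12 7 6
j stops at 5 (4), i stops at 1 (8); swap ⇒ 5 4 3 2 10 8 12 7 6
j stops at 3, i stops at 4; i≥j ⇒ return 3. a=5 4 3 2 10 8 12 7 6

5 4 3 2 10 8 12 7 6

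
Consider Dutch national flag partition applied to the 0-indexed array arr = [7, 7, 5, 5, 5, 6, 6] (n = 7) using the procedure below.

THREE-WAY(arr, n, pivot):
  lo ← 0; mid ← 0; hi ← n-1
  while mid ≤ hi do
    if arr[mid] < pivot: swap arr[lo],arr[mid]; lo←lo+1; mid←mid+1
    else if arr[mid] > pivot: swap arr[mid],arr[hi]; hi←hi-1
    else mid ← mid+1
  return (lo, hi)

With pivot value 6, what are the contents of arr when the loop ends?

[5, 5, 5, 6, 6, 7, 7]

pivot = 6; lo=0, mid=0, hi=6
arr[mid]=7>6: swap arr[0],arr[6]; hi=5 → [6, 7, 5, 5, 5, 6, 7]
arr[mid]=6=6: mid=1
arr[mid]=7>6: swap arr[1],arr[5]; hi=4 → [6, 6, 5, 5, 5, 7, 7]
arr[mid]=6=6: mid=2
arr[mid]=5<6: swap arr[0],arr[2]; lo=1,mid=3 → [5, 6, 6, 5, 5, 7, 7]
arr[mid]=5<6: swap arr[1],arr[3]; lo=2,mid=4 → [5, 5, 6, 6, 5, 7, 7]
arr[mid]=5<6: swap arr[2],arr[4]; lo=3,mid=5 → [5, 5, 5, 6, 6, 7, 7]
end: lo=3, hi=4; arr = [5, 5, 5, 6, 6, 7, 7]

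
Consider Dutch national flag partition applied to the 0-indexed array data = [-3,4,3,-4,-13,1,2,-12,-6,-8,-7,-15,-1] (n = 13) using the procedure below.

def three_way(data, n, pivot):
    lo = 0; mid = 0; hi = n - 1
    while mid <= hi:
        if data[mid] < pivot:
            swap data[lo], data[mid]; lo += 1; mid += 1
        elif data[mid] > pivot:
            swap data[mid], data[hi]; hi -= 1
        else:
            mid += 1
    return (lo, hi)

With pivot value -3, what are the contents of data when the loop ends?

[-15,-7,-4,-13,-8,-6,-12,-3,2,1,3,-1,4]

pivot = -3; lo=0, mid=0, hi=12
data[mid]=-3=-3: mid=1
data[mid]=4>-3: swap data[1],data[12]; hi=11 → [-3,-1,3,-4,-13,1,2,-12,-6,-8,-7,-15,4]
data[mid]=-1>-3: swap data[1],data[11]; hi=10 → [-3,-15,3,-4,-13,1,2,-12,-6,-8,-7,-1,4]
data[mid]=-15<-3: swap data[0],data[1]; lo=1,mid=2 → [-15,-3,3,-4,-13,1,2,-12,-6,-8,-7,-1,4]
data[mid]=3>-3: swap data[2],data[10]; hi=9 → [-15,-3,-7,-4,-13,1,2,-12,-6,-8,3,-1,4]
data[mid]=-7<-3: swap data[1],data[2]; lo=2,mid=3 → [-15,-7,-3,-4,-13,1,2,-12,-6,-8,3,-1,4]
data[mid]=-4<-3: swap data[2],data[3]; lo=3,mid=4 → [-15,-7,-4,-3,-13,1,2,-12,-6,-8,3,-1,4]
data[mid]=-13<-3: swap data[3],data[4]; lo=4,mid=5 → [-15,-7,-4,-13,-3,1,2,-12,-6,-8,3,-1,4]
data[mid]=1>-3: swap data[5],data[9]; hi=8 → [-15,-7,-4,-13,-3,-8,2,-12,-6,1,3,-1,4]
data[mid]=-8<-3: swap data[4],data[5]; lo=5,mid=6 → [-15,-7,-4,-13,-8,-3,2,-12,-6,1,3,-1,4]
data[mid]=2>-3: swap data[6],data[8]; hi=7 → [-15,-7,-4,-13,-8,-3,-6,-12,2,1,3,-1,4]
data[mid]=-6<-3: swap data[5],data[6]; lo=6,mid=7 → [-15,-7,-4,-13,-8,-6,-3,-12,2,1,3,-1,4]
data[mid]=-12<-3: swap data[6],data[7]; lo=7,mid=8 → [-15,-7,-4,-13,-8,-6,-12,-3,2,1,3,-1,4]
end: lo=7, hi=7; data = [-15,-7,-4,-13,-8,-6,-12,-3,2,1,3,-1,4]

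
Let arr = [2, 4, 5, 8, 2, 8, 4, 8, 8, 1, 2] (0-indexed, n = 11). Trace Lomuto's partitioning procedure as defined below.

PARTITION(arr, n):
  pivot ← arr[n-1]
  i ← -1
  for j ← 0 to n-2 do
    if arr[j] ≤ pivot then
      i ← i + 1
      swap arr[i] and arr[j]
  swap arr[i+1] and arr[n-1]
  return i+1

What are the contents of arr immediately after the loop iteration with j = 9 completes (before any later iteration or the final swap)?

pivot=2, i=-1
j=0: 2≤2, i=0, swap(0,0) ⇒ [2, 4, 5, 8, 2, 8, 4, 8, 8, 1, 2]
j=1: 4>2, skip
j=2: 5>2, skip
j=3: 8>2, skip
j=4: 2≤2, i=1, swap(1,4) ⇒ [2, 2, 5, 8, 4, 8, 4, 8, 8, 1, 2]
j=5: 8>2, skip
j=6: 4>2, skip
j=7: 8>2, skip
j=8: 8>2, skip
j=9: 1≤2, i=2, swap(2,9) ⇒ [2, 2, 1, 8, 4, 8, 4, 8, 8, 5, 2]
(after j=9) arr = [2, 2, 1, 8, 4, 8, 4, 8, 8, 5, 2]

[2, 2, 1, 8, 4, 8, 4, 8, 8, 5, 2]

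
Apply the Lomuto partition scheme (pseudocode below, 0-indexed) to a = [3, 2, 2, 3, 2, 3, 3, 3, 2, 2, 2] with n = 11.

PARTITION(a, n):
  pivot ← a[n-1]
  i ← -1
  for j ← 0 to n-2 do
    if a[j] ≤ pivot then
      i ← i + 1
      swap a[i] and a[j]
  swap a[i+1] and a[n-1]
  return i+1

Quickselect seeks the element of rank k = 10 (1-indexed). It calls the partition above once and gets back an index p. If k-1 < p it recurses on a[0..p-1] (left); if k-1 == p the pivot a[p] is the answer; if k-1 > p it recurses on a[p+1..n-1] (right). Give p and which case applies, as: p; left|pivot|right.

5; right

pivot = a[10] = 2; i = -1
j=0: a[0]=3 > 2 → no swap
j=1: a[1]=2 ≤ 2 → i=0, swap a[0],a[1] → [2, 3, 2, 3, 2, 3, 3, 3, 2, 2, 2]
j=2: a[2]=2 ≤ 2 → i=1, swap a[1],a[2] → [2, 2, 3, 3, 2, 3, 3, 3, 2, 2, 2]
j=3: a[3]=3 > 2 → no swap
j=4: a[4]=2 ≤ 2 → i=2, swap a[2],a[4] → [2, 2, 2, 3, 3, 3, 3, 3, 2, 2, 2]
j=5: a[5]=3 > 2 → no swap
j=6: a[6]=3 > 2 → no swap
j=7: a[7]=3 > 2 → no swap
j=8: a[8]=2 ≤ 2 → i=3, swap a[3],a[8] → [2, 2, 2, 2, 3, 3, 3, 3, 3, 2, 2]
j=9: a[9]=2 ≤ 2 → i=4, swap a[4],a[9] → [2, 2, 2, 2, 2, 3, 3, 3, 3, 3, 2]
final swap a[5],a[10] → [2, 2, 2, 2, 2, 2, 3, 3, 3, 3, 3]; return 5
p = 5; k-1 = 9 > 5 ⇒ right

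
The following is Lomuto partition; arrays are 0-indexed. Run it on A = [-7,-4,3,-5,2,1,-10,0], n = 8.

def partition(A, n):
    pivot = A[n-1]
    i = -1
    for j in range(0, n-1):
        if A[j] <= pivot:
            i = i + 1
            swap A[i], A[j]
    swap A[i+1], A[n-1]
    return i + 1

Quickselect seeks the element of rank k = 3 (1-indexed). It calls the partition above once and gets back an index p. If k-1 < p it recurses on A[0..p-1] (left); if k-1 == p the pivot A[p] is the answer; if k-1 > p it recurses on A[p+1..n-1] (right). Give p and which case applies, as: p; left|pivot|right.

4; left

pivot=0, i=-1
j=0: -7≤0, i=0, swap(0,0) ⇒ [-7,-4,3,-5,2,1,-10,0]
j=1: -4≤0, i=1, swap(1,1) ⇒ [-7,-4,3,-5,2,1,-10,0]
j=2: 3>0, skip
j=3: -5≤0, i=2, swap(2,3) ⇒ [-7,-4,-5,3,2,1,-10,0]
j=4: 2>0, skip
j=5: 1>0, skip
j=6: -10≤0, i=3, swap(3,6) ⇒ [-7,-4,-5,-10,2,1,3,0]
swap(4,7) ⇒ [-7,-4,-5,-10,0,1,3,2]; return 4
p = 4; k-1 = 2 < 4 ⇒ left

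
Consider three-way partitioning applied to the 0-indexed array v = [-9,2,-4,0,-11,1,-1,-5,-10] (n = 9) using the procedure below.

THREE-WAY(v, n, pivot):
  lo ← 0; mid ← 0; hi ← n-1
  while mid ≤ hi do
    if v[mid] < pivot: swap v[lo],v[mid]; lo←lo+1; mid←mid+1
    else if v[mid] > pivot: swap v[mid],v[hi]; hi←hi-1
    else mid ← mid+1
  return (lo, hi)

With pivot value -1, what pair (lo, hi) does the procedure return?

(5, 5)

pivot = -1; lo=0, mid=0, hi=8
v[mid]=-9<-1: swap v[0],v[0]; lo=1,mid=1 → [-9,2,-4,0,-11,1,-1,-5,-10]
v[mid]=2>-1: swap v[1],v[8]; hi=7 → [-9,-10,-4,0,-11,1,-1,-5,2]
v[mid]=-10<-1: swap v[1],v[1]; lo=2,mid=2 → [-9,-10,-4,0,-11,1,-1,-5,2]
v[mid]=-4<-1: swap v[2],v[2]; lo=3,mid=3 → [-9,-10,-4,0,-11,1,-1,-5,2]
v[mid]=0>-1: swap v[3],v[7]; hi=6 → [-9,-10,-4,-5,-11,1,-1,0,2]
v[mid]=-5<-1: swap v[3],v[3]; lo=4,mid=4 → [-9,-10,-4,-5,-11,1,-1,0,2]
v[mid]=-11<-1: swap v[4],v[4]; lo=5,mid=5 → [-9,-10,-4,-5,-11,1,-1,0,2]
v[mid]=1>-1: swap v[5],v[6]; hi=5 → [-9,-10,-4,-5,-11,-1,1,0,2]
v[mid]=-1=-1: mid=6
end: lo=5, hi=5; v = [-9,-10,-4,-5,-11,-1,1,0,2]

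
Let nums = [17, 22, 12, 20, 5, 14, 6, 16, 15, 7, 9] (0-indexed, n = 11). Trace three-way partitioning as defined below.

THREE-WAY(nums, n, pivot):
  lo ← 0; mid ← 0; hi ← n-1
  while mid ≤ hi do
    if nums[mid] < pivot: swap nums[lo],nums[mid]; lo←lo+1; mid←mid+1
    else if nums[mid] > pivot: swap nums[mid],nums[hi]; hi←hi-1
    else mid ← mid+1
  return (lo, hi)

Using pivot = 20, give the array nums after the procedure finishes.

[17, 9, 12, 5, 14, 6, 16, 15, 7, 20, 22]

lo=0 mid=0 hi=10
17<20: swap(0,0), lo=1 mid=1 ⇒ [17, 22, 12, 20, 5, 14, 6, 16, 15, 7, 9]
22>20: swap(1,10), hi=9 ⇒ [17, 9, 12, 20, 5, 14, 6, 16, 15, 7, 22]
9<20: swap(1,1), lo=2 mid=2 ⇒ [17, 9, 12, 20, 5, 14, 6, 16, 15, 7, 22]
12<20: swap(2,2), lo=3 mid=3 ⇒ [17, 9, 12, 20, 5, 14, 6, 16, 15, 7, 22]
20=20: mid=4
5<20: swap(3,4), lo=4 mid=5 ⇒ [17, 9, 12, 5, 20, 14, 6, 16, 15, 7, 22]
14<20: swap(4,5), lo=5 mid=6 ⇒ [17, 9, 12, 5, 14, 20, 6, 16, 15, 7, 22]
6<20: swap(5,6), lo=6 mid=7 ⇒ [17, 9, 12, 5, 14, 6, 20, 16, 15, 7, 22]
16<20: swap(6,7), lo=7 mid=8 ⇒ [17, 9, 12, 5, 14, 6, 16, 20, 15, 7, 22]
15<20: swap(7,8), lo=8 mid=9 ⇒ [17, 9, 12, 5, 14, 6, 16, 15, 20, 7, 22]
7<20: swap(8,9), lo=9 mid=10 ⇒ [17, 9, 12, 5, 14, 6, 16, 15, 7, 20, 22]
done. lo=9 hi=9; nums=[17, 9, 12, 5, 14, 6, 16, 15, 7, 20, 22]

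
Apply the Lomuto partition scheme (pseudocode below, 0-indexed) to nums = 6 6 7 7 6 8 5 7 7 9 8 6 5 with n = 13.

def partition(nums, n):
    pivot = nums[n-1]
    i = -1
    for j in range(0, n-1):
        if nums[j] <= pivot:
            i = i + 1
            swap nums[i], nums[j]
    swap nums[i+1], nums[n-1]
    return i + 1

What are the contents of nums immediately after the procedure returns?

pivot=5, i=-1
j=0: 6>5, skip
j=1: 6>5, skip
j=2: 7>5, skip
j=3: 7>5, skip
j=4: 6>5, skip
j=5: 8>5, skip
j=6: 5≤5, i=0, swap(0,6) ⇒ 5 6 7 7 6 8 6 7 7 9 8 6 5
j=7: 7>5, skip
j=8: 7>5, skip
j=9: 9>5, skip
j=10: 8>5, skip
j=11: 6>5, skip
swap(1,12) ⇒ 5 5 7 7 6 8 6 7 7 9 8 6 6; return 1

5 5 7 7 6 8 6 7 7 9 8 6 6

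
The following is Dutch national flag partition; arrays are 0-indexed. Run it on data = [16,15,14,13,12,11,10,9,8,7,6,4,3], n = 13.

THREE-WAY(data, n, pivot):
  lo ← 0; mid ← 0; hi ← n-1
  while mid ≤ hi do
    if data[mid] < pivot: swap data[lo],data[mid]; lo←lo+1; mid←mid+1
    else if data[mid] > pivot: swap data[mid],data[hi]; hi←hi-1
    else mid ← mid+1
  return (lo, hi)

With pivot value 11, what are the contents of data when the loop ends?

lo=0 mid=0 hi=12
16>11: swap(0,12), hi=11 ⇒ [3,15,14,13,12,11,10,9,8,7,6,4,16]
3<11: swap(0,0), lo=1 mid=1 ⇒ [3,15,14,13,12,11,10,9,8,7,6,4,16]
15>11: swap(1,11), hi=10 ⇒ [3,4,14,13,12,11,10,9,8,7,6,15,16]
4<11: swap(1,1), lo=2 mid=2 ⇒ [3,4,14,13,12,11,10,9,8,7,6,15,16]
14>11: swap(2,10), hi=9 ⇒ [3,4,6,13,12,11,10,9,8,7,14,15,16]
6<11: swap(2,2), lo=3 mid=3 ⇒ [3,4,6,13,12,11,10,9,8,7,14,15,16]
13>11: swap(3,9), hi=8 ⇒ [3,4,6,7,12,11,10,9,8,13,14,15,16]
7<11: swap(3,3), lo=4 mid=4 ⇒ [3,4,6,7,12,11,10,9,8,13,14,15,16]
12>11: swap(4,8), hi=7 ⇒ [3,4,6,7,8,11,10,9,12,13,14,15,16]
8<11: swap(4,4), lo=5 mid=5 ⇒ [3,4,6,7,8,11,10,9,12,13,14,15,16]
11=11: mid=6
10<11: swap(5,6), lo=6 mid=7 ⇒ [3,4,6,7,8,10,11,9,12,13,14,15,16]
9<11: swap(6,7), lo=7 mid=8 ⇒ [3,4,6,7,8,10,9,11,12,13,14,15,16]
done. lo=7 hi=7; data=[3,4,6,7,8,10,9,11,12,13,14,15,16]

[3,4,6,7,8,10,9,11,12,13,14,15,16]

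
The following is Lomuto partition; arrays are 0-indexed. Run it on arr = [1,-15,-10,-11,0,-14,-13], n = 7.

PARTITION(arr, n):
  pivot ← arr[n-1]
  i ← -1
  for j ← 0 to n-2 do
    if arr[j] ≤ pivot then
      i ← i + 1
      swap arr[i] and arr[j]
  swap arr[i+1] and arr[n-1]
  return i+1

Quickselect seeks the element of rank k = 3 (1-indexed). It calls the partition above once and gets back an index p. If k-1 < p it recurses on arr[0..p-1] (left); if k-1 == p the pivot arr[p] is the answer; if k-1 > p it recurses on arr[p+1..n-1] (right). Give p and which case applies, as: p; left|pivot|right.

pivot = arr[6] = -13; i = -1
j=0: arr[0]=1 > -13 → no swap
j=1: arr[1]=-15 ≤ -13 → i=0, swap arr[0],arr[1] → [-15,1,-10,-11,0,-14,-13]
j=2: arr[2]=-10 > -13 → no swap
j=3: arr[3]=-11 > -13 → no swap
j=4: arr[4]=0 > -13 → no swap
j=5: arr[5]=-14 ≤ -13 → i=1, swap arr[1],arr[5] → [-15,-14,-10,-11,0,1,-13]
final swap arr[2],arr[6] → [-15,-14,-13,-11,0,1,-10]; return 2
p = 2; k-1 = 2 == 2 ⇒ pivot

2; pivot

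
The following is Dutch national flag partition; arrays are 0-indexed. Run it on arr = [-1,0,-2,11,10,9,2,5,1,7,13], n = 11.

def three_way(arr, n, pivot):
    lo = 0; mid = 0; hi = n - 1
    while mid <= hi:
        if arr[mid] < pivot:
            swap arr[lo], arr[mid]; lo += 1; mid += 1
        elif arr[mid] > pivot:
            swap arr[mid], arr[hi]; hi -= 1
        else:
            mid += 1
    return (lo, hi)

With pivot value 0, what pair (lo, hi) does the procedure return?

lo=0 mid=0 hi=10
-1<0: swap(0,0), lo=1 mid=1 ⇒ [-1,0,-2,11,10,9,2,5,1,7,13]
0=0: mid=2
-2<0: swap(1,2), lo=2 mid=3 ⇒ [-1,-2,0,11,10,9,2,5,1,7,13]
11>0: swap(3,10), hi=9 ⇒ [-1,-2,0,13,10,9,2,5,1,7,11]
13>0: swap(3,9), hi=8 ⇒ [-1,-2,0,7,10,9,2,5,1,13,11]
7>0: swap(3,8), hi=7 ⇒ [-1,-2,0,1,10,9,2,5,7,13,11]
1>0: swap(3,7), hi=6 ⇒ [-1,-2,0,5,10,9,2,1,7,13,11]
5>0: swap(3,6), hi=5 ⇒ [-1,-2,0,2,10,9,5,1,7,13,11]
2>0: swap(3,5), hi=4 ⇒ [-1,-2,0,9,10,2,5,1,7,13,11]
9>0: swap(3,4), hi=3 ⇒ [-1,-2,0,10,9,2,5,1,7,13,11]
10>0: swap(3,3), hi=2 ⇒ [-1,-2,0,10,9,2,5,1,7,13,11]
done. lo=2 hi=2; arr=[-1,-2,0,10,9,2,5,1,7,13,11]

(2, 2)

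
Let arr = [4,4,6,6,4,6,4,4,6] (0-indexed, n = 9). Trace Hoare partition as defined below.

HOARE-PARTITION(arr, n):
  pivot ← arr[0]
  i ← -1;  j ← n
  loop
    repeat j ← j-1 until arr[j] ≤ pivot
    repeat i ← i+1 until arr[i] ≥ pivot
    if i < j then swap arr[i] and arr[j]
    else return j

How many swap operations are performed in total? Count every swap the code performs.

pivot=4
j stops at 7 (4), i stops at 0 (4); swap ⇒ [4,4,6,6,4,6,4,4,6]
j stops at 6 (4), i stops at 1 (4); swap ⇒ [4,4,6,6,4,6,4,4,6]
j stops at 4 (4), i stops at 2 (6); swap ⇒ [4,4,4,6,6,6,4,4,6]
j stops at 2, i stops at 3; i≥j ⇒ return 2. arr=[4,4,4,6,6,6,4,4,6]

3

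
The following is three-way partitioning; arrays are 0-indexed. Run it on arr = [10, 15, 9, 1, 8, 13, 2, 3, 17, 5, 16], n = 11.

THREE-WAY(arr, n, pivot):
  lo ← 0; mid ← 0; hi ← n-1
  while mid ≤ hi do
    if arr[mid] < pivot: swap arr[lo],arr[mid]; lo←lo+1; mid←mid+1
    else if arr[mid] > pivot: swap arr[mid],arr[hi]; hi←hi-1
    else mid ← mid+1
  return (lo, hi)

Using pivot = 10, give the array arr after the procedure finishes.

[5, 9, 1, 8, 3, 2, 10, 17, 13, 16, 15]

pivot = 10; lo=0, mid=0, hi=10
arr[mid]=10=10: mid=1
arr[mid]=15>10: swap arr[1],arr[10]; hi=9 → [10, 16, 9, 1, 8, 13, 2, 3, 17, 5, 15]
arr[mid]=16>10: swap arr[1],arr[9]; hi=8 → [10, 5, 9, 1, 8, 13, 2, 3, 17, 16, 15]
arr[mid]=5<10: swap arr[0],arr[1]; lo=1,mid=2 → [5, 10, 9, 1, 8, 13, 2, 3, 17, 16, 15]
arr[mid]=9<10: swap arr[1],arr[2]; lo=2,mid=3 → [5, 9, 10, 1, 8, 13, 2, 3, 17, 16, 15]
arr[mid]=1<10: swap arr[2],arr[3]; lo=3,mid=4 → [5, 9, 1, 10, 8, 13, 2, 3, 17, 16, 15]
arr[mid]=8<10: swap arr[3],arr[4]; lo=4,mid=5 → [5, 9, 1, 8, 10, 13, 2, 3, 17, 16, 15]
arr[mid]=13>10: swap arr[5],arr[8]; hi=7 → [5, 9, 1, 8, 10, 17, 2, 3, 13, 16, 15]
arr[mid]=17>10: swap arr[5],arr[7]; hi=6 → [5, 9, 1, 8, 10, 3, 2, 17, 13, 16, 15]
arr[mid]=3<10: swap arr[4],arr[5]; lo=5,mid=6 → [5, 9, 1, 8, 3, 10, 2, 17, 13, 16, 15]
arr[mid]=2<10: swap arr[5],arr[6]; lo=6,mid=7 → [5, 9, 1, 8, 3, 2, 10, 17, 13, 16, 15]
end: lo=6, hi=6; arr = [5, 9, 1, 8, 3, 2, 10, 17, 13, 16, 15]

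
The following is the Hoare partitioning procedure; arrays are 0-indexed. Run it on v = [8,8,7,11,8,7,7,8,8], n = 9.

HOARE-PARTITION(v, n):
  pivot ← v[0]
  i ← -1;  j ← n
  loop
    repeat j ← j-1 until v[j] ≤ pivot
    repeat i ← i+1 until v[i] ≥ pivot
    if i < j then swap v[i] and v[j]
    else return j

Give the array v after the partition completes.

pivot=8
j stops at 8 (8), i stops at 0 (8); swap ⇒ [8,8,7,11,8,7,7,8,8]
j stops at 7 (8), i stops at 1 (8); swap ⇒ [8,8,7,11,8,7,7,8,8]
j stops at 6 (7), i stops at 3 (11); swap ⇒ [8,8,7,7,8,7,11,8,8]
j stops at 5 (7), i stops at 4 (8); swap ⇒ [8,8,7,7,7,8,11,8,8]
j stops at 4, i stops at 5; i≥j ⇒ return 4. v=[8,8,7,7,7,8,11,8,8]

[8,8,7,7,7,8,11,8,8]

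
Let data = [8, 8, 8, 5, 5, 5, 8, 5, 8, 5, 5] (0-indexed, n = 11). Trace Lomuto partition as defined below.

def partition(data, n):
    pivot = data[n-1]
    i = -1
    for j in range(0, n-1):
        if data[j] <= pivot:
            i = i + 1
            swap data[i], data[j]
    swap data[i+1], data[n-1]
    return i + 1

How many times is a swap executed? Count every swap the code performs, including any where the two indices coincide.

pivot = data[10] = 5; i = -1
j=0: data[0]=8 > 5 → no swap
j=1: data[1]=8 > 5 → no swap
j=2: data[2]=8 > 5 → no swap
j=3: data[3]=5 ≤ 5 → i=0, swap data[0],data[3] → [5, 8, 8, 8, 5, 5, 8, 5, 8, 5, 5]
j=4: data[4]=5 ≤ 5 → i=1, swap data[1],data[4] → [5, 5, 8, 8, 8, 5, 8, 5, 8, 5, 5]
j=5: data[5]=5 ≤ 5 → i=2, swap data[2],data[5] → [5, 5, 5, 8, 8, 8, 8, 5, 8, 5, 5]
j=6: data[6]=8 > 5 → no swap
j=7: data[7]=5 ≤ 5 → i=3, swap data[3],data[7] → [5, 5, 5, 5, 8, 8, 8, 8, 8, 5, 5]
j=8: data[8]=8 > 5 → no swap
j=9: data[9]=5 ≤ 5 → i=4, swap data[4],data[9] → [5, 5, 5, 5, 5, 8, 8, 8, 8, 8, 5]
final swap data[5],data[10] → [5, 5, 5, 5, 5, 5, 8, 8, 8, 8, 8]; return 5

6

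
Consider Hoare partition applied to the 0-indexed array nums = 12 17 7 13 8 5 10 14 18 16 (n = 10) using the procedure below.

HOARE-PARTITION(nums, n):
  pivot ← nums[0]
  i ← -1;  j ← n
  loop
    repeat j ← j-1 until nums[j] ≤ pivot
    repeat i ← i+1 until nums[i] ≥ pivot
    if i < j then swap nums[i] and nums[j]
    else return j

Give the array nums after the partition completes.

10 5 7 8 13 17 12 14 18 16

pivot = nums[0] = 12; i = -1, j = 10
j→6 (nums[6]=10≤12), i→0 (nums[0]=12≥12); i<j, swap → 10 17 7 13 8 5 12 14 18 16
j→5 (nums[5]=5≤12), i→1 (nums[1]=17≥12); i<j, swap → 10 5 7 13 8 17 12 14 18 16
j→4 (nums[4]=8≤12), i→3 (nums[3]=13≥12); i<j, swap → 10 5 7 8 13 17 12 14 18 16
j→3, i→4; i≥j, return j=3. nums = 10 5 7 8 13 17 12 14 18 16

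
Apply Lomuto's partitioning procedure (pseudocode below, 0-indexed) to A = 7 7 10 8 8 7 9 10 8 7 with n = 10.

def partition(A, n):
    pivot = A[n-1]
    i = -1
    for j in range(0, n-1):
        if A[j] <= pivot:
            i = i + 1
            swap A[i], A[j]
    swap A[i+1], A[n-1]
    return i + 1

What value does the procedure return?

3

pivot=7, i=-1
j=0: 7≤7, i=0, swap(0,0) ⇒ 7 7 10 8 8 7 9 10 8 7
j=1: 7≤7, i=1, swap(1,1) ⇒ 7 7 10 8 8 7 9 10 8 7
j=2: 10>7, skip
j=3: 8>7, skip
j=4: 8>7, skip
j=5: 7≤7, i=2, swap(2,5) ⇒ 7 7 7 8 8 10 9 10 8 7
j=6: 9>7, skip
j=7: 10>7, skip
j=8: 8>7, skip
swap(3,9) ⇒ 7 7 7 7 8 10 9 10 8 8; return 3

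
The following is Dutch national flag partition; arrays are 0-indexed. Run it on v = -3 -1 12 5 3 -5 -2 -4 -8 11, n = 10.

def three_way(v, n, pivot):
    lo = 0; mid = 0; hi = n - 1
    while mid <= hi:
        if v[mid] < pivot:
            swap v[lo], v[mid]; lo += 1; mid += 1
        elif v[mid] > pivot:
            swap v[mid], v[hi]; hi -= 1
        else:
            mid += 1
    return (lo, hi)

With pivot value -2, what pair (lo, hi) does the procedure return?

(4, 4)

lo=0 mid=0 hi=9
-3<-2: swap(0,0), lo=1 mid=1 ⇒ -3 -1 12 5 3 -5 -2 -4 -8 11
-1>-2: swap(1,9), hi=8 ⇒ -3 11 12 5 3 -5 -2 -4 -8 -1
11>-2: swap(1,8), hi=7 ⇒ -3 -8 12 5 3 -5 -2 -4 11 -1
-8<-2: swap(1,1), lo=2 mid=2 ⇒ -3 -8 12 5 3 -5 -2 -4 11 -1
12>-2: swap(2,7), hi=6 ⇒ -3 -8 -4 5 3 -5 -2 12 11 -1
-4<-2: swap(2,2), lo=3 mid=3 ⇒ -3 -8 -4 5 3 -5 -2 12 11 -1
5>-2: swap(3,6), hi=5 ⇒ -3 -8 -4 -2 3 -5 5 12 11 -1
-2=-2: mid=4
3>-2: swap(4,5), hi=4 ⇒ -3 -8 -4 -2 -5 3 5 12 11 -1
-5<-2: swap(3,4), lo=4 mid=5 ⇒ -3 -8 -4 -5 -2 3 5 12 11 -1
done. lo=4 hi=4; v=-3 -8 -4 -5 -2 3 5 12 11 -1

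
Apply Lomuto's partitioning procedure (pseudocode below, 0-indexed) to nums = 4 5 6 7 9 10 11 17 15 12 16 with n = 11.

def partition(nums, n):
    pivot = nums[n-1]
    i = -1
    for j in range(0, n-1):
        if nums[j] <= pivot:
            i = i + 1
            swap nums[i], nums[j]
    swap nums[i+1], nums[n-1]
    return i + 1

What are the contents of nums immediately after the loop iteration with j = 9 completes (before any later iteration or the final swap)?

pivot=16, i=-1
j=0: 4≤16, i=0, swap(0,0) ⇒ 4 5 6 7 9 10 11 17 15 12 16
j=1: 5≤16, i=1, swap(1,1) ⇒ 4 5 6 7 9 10 11 17 15 12 16
j=2: 6≤16, i=2, swap(2,2) ⇒ 4 5 6 7 9 10 11 17 15 12 16
j=3: 7≤16, i=3, swap(3,3) ⇒ 4 5 6 7 9 10 11 17 15 12 16
j=4: 9≤16, i=4, swap(4,4) ⇒ 4 5 6 7 9 10 11 17 15 12 16
j=5: 10≤16, i=5, swap(5,5) ⇒ 4 5 6 7 9 10 11 17 15 12 16
j=6: 11≤16, i=6, swap(6,6) ⇒ 4 5 6 7 9 10 11 17 15 12 16
j=7: 17>16, skip
j=8: 15≤16, i=7, swap(7,8) ⇒ 4 5 6 7 9 10 11 15 17 12 16
j=9: 12≤16, i=8, swap(8,9) ⇒ 4 5 6 7 9 10 11 15 12 17 16
(after j=9) nums = 4 5 6 7 9 10 11 15 12 17 16

4 5 6 7 9 10 11 15 12 17 16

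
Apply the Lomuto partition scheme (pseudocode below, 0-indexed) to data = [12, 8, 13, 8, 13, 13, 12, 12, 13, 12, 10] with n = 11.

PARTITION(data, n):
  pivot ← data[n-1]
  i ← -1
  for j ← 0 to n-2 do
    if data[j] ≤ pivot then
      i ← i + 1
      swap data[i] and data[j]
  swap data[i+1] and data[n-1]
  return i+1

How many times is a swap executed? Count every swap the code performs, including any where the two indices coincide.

pivot = data[10] = 10; i = -1
j=0: data[0]=12 > 10 → no swap
j=1: data[1]=8 ≤ 10 → i=0, swap data[0],data[1] → [8, 12, 13, 8, 13, 13, 12, 12, 13, 12, 10]
j=2: data[2]=13 > 10 → no swap
j=3: data[3]=8 ≤ 10 → i=1, swap data[1],data[3] → [8, 8, 13, 12, 13, 13, 12, 12, 13, 12, 10]
j=4: data[4]=13 > 10 → no swap
j=5: data[5]=13 > 10 → no swap
j=6: data[6]=12 > 10 → no swap
j=7: data[7]=12 > 10 → no swap
j=8: data[8]=13 > 10 → no swap
j=9: data[9]=12 > 10 → no swap
final swap data[2],data[10] → [8, 8, 10, 12, 13, 13, 12, 12, 13, 12, 13]; return 2

3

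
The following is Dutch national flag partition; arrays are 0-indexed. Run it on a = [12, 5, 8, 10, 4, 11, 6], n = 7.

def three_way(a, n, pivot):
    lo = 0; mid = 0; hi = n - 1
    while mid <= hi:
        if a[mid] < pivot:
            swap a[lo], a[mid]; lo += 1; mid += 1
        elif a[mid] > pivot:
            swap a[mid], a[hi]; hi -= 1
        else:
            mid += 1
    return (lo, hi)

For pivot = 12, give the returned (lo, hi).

lo=0 mid=0 hi=6
12=12: mid=1
5<12: swap(0,1), lo=1 mid=2 ⇒ [5, 12, 8, 10, 4, 11, 6]
8<12: swap(1,2), lo=2 mid=3 ⇒ [5, 8, 12, 10, 4, 11, 6]
10<12: swap(2,3), lo=3 mid=4 ⇒ [5, 8, 10, 12, 4, 11, 6]
4<12: swap(3,4), lo=4 mid=5 ⇒ [5, 8, 10, 4, 12, 11, 6]
11<12: swap(4,5), lo=5 mid=6 ⇒ [5, 8, 10, 4, 11, 12, 6]
6<12: swap(5,6), lo=6 mid=7 ⇒ [5, 8, 10, 4, 11, 6, 12]
done. lo=6 hi=6; a=[5, 8, 10, 4, 11, 6, 12]

(6, 6)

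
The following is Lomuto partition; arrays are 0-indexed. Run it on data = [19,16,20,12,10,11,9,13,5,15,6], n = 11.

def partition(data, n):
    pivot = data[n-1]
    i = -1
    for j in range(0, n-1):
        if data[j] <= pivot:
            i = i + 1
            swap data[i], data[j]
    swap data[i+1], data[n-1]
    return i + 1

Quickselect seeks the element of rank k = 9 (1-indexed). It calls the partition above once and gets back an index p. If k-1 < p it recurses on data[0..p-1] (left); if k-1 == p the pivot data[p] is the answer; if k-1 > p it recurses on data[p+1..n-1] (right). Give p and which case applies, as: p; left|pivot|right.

1; right

pivot=6, i=-1
j=0: 19>6, skip
j=1: 16>6, skip
j=2: 20>6, skip
j=3: 12>6, skip
j=4: 10>6, skip
j=5: 11>6, skip
j=6: 9>6, skip
j=7: 13>6, skip
j=8: 5≤6, i=0, swap(0,8) ⇒ [5,16,20,12,10,11,9,13,19,15,6]
j=9: 15>6, skip
swap(1,10) ⇒ [5,6,20,12,10,11,9,13,19,15,16]; return 1
p = 1; k-1 = 8 > 1 ⇒ right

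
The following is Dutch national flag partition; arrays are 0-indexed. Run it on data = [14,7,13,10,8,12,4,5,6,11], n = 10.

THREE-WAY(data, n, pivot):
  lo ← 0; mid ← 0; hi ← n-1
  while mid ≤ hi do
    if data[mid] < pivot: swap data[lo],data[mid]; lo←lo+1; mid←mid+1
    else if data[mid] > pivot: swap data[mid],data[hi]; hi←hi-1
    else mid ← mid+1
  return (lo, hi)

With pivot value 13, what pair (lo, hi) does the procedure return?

pivot = 13; lo=0, mid=0, hi=9
data[mid]=14>13: swap data[0],data[9]; hi=8 → [11,7,13,10,8,12,4,5,6,14]
data[mid]=11<13: swap data[0],data[0]; lo=1,mid=1 → [11,7,13,10,8,12,4,5,6,14]
data[mid]=7<13: swap data[1],data[1]; lo=2,mid=2 → [11,7,13,10,8,12,4,5,6,14]
data[mid]=13=13: mid=3
data[mid]=10<13: swap data[2],data[3]; lo=3,mid=4 → [11,7,10,13,8,12,4,5,6,14]
data[mid]=8<13: swap data[3],data[4]; lo=4,mid=5 → [11,7,10,8,13,12,4,5,6,14]
data[mid]=12<13: swap data[4],data[5]; lo=5,mid=6 → [11,7,10,8,12,13,4,5,6,14]
data[mid]=4<13: swap data[5],data[6]; lo=6,mid=7 → [11,7,10,8,12,4,13,5,6,14]
data[mid]=5<13: swap data[6],data[7]; lo=7,mid=8 → [11,7,10,8,12,4,5,13,6,14]
data[mid]=6<13: swap data[7],data[8]; lo=8,mid=9 → [11,7,10,8,12,4,5,6,13,14]
end: lo=8, hi=8; data = [11,7,10,8,12,4,5,6,13,14]

(8, 8)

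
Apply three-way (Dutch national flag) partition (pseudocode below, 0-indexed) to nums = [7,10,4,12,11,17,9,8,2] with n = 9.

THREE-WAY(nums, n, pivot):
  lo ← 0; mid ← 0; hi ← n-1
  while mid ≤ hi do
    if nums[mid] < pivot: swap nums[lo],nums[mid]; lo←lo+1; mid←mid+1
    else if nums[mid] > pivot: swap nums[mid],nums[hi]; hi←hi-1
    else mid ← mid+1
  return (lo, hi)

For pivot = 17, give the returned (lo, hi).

lo=0 mid=0 hi=8
7<17: swap(0,0), lo=1 mid=1 ⇒ [7,10,4,12,11,17,9,8,2]
10<17: swap(1,1), lo=2 mid=2 ⇒ [7,10,4,12,11,17,9,8,2]
4<17: swap(2,2), lo=3 mid=3 ⇒ [7,10,4,12,11,17,9,8,2]
12<17: swap(3,3), lo=4 mid=4 ⇒ [7,10,4,12,11,17,9,8,2]
11<17: swap(4,4), lo=5 mid=5 ⇒ [7,10,4,12,11,17,9,8,2]
17=17: mid=6
9<17: swap(5,6), lo=6 mid=7 ⇒ [7,10,4,12,11,9,17,8,2]
8<17: swap(6,7), lo=7 mid=8 ⇒ [7,10,4,12,11,9,8,17,2]
2<17: swap(7,8), lo=8 mid=9 ⇒ [7,10,4,12,11,9,8,2,17]
done. lo=8 hi=8; nums=[7,10,4,12,11,9,8,2,17]

(8, 8)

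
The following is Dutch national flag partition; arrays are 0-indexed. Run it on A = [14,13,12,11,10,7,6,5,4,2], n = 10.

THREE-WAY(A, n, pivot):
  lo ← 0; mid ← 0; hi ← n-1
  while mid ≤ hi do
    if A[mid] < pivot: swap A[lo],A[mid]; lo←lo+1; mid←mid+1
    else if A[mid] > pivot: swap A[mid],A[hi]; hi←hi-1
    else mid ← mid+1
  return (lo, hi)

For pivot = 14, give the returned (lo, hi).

pivot = 14; lo=0, mid=0, hi=9
A[mid]=14=14: mid=1
A[mid]=13<14: swap A[0],A[1]; lo=1,mid=2 → [13,14,12,11,10,7,6,5,4,2]
A[mid]=12<14: swap A[1],A[2]; lo=2,mid=3 → [13,12,14,11,10,7,6,5,4,2]
A[mid]=11<14: swap A[2],A[3]; lo=3,mid=4 → [13,12,11,14,10,7,6,5,4,2]
A[mid]=10<14: swap A[3],A[4]; lo=4,mid=5 → [13,12,11,10,14,7,6,5,4,2]
A[mid]=7<14: swap A[4],A[5]; lo=5,mid=6 → [13,12,11,10,7,14,6,5,4,2]
A[mid]=6<14: swap A[5],A[6]; lo=6,mid=7 → [13,12,11,10,7,6,14,5,4,2]
A[mid]=5<14: swap A[6],A[7]; lo=7,mid=8 → [13,12,11,10,7,6,5,14,4,2]
A[mid]=4<14: swap A[7],A[8]; lo=8,mid=9 → [13,12,11,10,7,6,5,4,14,2]
A[mid]=2<14: swap A[8],A[9]; lo=9,mid=10 → [13,12,11,10,7,6,5,4,2,14]
end: lo=9, hi=9; A = [13,12,11,10,7,6,5,4,2,14]

(9, 9)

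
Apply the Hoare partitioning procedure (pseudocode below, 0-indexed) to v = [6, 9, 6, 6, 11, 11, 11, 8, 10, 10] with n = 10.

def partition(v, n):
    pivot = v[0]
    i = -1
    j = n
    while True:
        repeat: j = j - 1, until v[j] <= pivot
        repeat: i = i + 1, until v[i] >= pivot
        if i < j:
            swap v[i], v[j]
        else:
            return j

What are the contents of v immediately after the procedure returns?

pivot=6
j stops at 3 (6), i stops at 0 (6); swap ⇒ [6, 9, 6, 6, 11, 11, 11, 8, 10, 10]
j stops at 2 (6), i stops at 1 (9); swap ⇒ [6, 6, 9, 6, 11, 11, 11, 8, 10, 10]
j stops at 1, i stops at 2; i≥j ⇒ return 1. v=[6, 6, 9, 6, 11, 11, 11, 8, 10, 10]

[6, 6, 9, 6, 11, 11, 11, 8, 10, 10]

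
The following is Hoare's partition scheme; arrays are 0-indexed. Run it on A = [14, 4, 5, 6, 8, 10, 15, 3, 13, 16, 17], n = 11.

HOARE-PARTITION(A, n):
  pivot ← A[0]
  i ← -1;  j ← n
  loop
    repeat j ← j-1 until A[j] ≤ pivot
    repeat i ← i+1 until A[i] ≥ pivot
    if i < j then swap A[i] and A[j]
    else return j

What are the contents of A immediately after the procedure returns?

pivot = A[0] = 14; i = -1, j = 11
j→8 (A[8]=13≤14), i→0 (A[0]=14≥14); i<j, swap → [13, 4, 5, 6, 8, 10, 15, 3, 14, 16, 17]
j→7 (A[7]=3≤14), i→6 (A[6]=15≥14); i<j, swap → [13, 4, 5, 6, 8, 10, 3, 15, 14, 16, 17]
j→6, i→7; i≥j, return j=6. A = [13, 4, 5, 6, 8, 10, 3, 15, 14, 16, 17]

[13, 4, 5, 6, 8, 10, 3, 15, 14, 16, 17]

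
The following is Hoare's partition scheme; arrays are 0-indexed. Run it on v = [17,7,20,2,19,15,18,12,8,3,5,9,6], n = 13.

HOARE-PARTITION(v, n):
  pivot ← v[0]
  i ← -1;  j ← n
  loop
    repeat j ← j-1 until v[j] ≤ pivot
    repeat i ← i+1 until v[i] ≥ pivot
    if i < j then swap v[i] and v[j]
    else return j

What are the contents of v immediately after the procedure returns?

[6,7,9,2,5,15,3,12,8,18,19,20,17]

pivot=17
j stops at 12 (6), i stops at 0 (17); swap ⇒ [6,7,20,2,19,15,18,12,8,3,5,9,17]
j stops at 11 (9), i stops at 2 (20); swap ⇒ [6,7,9,2,19,15,18,12,8,3,5,20,17]
j stops at 10 (5), i stops at 4 (19); swap ⇒ [6,7,9,2,5,15,18,12,8,3,19,20,17]
j stops at 9 (3), i stops at 6 (18); swap ⇒ [6,7,9,2,5,15,3,12,8,18,19,20,17]
j stops at 8, i stops at 9; i≥j ⇒ return 8. v=[6,7,9,2,5,15,3,12,8,18,19,20,17]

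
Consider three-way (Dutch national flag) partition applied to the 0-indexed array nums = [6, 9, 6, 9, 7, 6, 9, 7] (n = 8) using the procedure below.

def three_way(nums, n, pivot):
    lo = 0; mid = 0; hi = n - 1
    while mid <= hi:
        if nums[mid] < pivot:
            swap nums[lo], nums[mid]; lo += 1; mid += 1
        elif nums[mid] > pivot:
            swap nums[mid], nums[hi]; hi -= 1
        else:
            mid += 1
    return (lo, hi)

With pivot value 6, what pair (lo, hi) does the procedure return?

(0, 2)

pivot = 6; lo=0, mid=0, hi=7
nums[mid]=6=6: mid=1
nums[mid]=9>6: swap nums[1],nums[7]; hi=6 → [6, 7, 6, 9, 7, 6, 9, 9]
nums[mid]=7>6: swap nums[1],nums[6]; hi=5 → [6, 9, 6, 9, 7, 6, 7, 9]
nums[mid]=9>6: swap nums[1],nums[5]; hi=4 → [6, 6, 6, 9, 7, 9, 7, 9]
nums[mid]=6=6: mid=2
nums[mid]=6=6: mid=3
nums[mid]=9>6: swap nums[3],nums[4]; hi=3 → [6, 6, 6, 7, 9, 9, 7, 9]
nums[mid]=7>6: swap nums[3],nums[3]; hi=2 → [6, 6, 6, 7, 9, 9, 7, 9]
end: lo=0, hi=2; nums = [6, 6, 6, 7, 9, 9, 7, 9]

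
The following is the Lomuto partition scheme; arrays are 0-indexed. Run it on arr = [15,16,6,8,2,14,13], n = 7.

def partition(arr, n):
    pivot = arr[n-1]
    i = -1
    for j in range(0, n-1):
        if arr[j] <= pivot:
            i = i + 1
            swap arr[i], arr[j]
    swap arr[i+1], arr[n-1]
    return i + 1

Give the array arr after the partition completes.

[6,8,2,13,15,14,16]

pivot = arr[6] = 13; i = -1
j=0: arr[0]=15 > 13 → no swap
j=1: arr[1]=16 > 13 → no swap
j=2: arr[2]=6 ≤ 13 → i=0, swap arr[0],arr[2] → [6,16,15,8,2,14,13]
j=3: arr[3]=8 ≤ 13 → i=1, swap arr[1],arr[3] → [6,8,15,16,2,14,13]
j=4: arr[4]=2 ≤ 13 → i=2, swap arr[2],arr[4] → [6,8,2,16,15,14,13]
j=5: arr[5]=14 > 13 → no swap
final swap arr[3],arr[6] → [6,8,2,13,15,14,16]; return 3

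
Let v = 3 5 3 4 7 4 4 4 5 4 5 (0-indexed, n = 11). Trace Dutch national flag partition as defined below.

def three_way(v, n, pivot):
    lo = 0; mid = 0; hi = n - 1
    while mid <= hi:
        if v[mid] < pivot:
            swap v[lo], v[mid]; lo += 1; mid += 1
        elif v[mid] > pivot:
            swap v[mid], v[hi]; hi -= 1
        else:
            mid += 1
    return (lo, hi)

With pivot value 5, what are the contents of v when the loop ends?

lo=0 mid=0 hi=10
3<5: swap(0,0), lo=1 mid=1 ⇒ 3 5 3 4 7 4 4 4 5 4 5
5=5: mid=2
3<5: swap(1,2), lo=2 mid=3 ⇒ 3 3 5 4 7 4 4 4 5 4 5
4<5: swap(2,3), lo=3 mid=4 ⇒ 3 3 4 5 7 4 4 4 5 4 5
7>5: swap(4,10), hi=9 ⇒ 3 3 4 5 5 4 4 4 5 4 7
5=5: mid=5
4<5: swap(3,5), lo=4 mid=6 ⇒ 3 3 4 4 5 5 4 4 5 4 7
4<5: swap(4,6), lo=5 mid=7 ⇒ 3 3 4 4 4 5 5 4 5 4 7
4<5: swap(5,7), lo=6 mid=8 ⇒ 3 3 4 4 4 4 5 5 5 4 7
5=5: mid=9
4<5: swap(6,9), lo=7 mid=10 ⇒ 3 3 4 4 4 4 4 5 5 5 7
done. lo=7 hi=9; v=3 3 4 4 4 4 4 5 5 5 7

3 3 4 4 4 4 4 5 5 5 7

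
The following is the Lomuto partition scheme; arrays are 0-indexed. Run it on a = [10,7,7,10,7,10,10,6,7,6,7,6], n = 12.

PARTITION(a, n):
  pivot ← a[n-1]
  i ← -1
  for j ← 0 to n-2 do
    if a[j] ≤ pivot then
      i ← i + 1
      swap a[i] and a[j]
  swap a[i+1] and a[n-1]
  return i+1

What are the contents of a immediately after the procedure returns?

pivot=6, i=-1
j=0: 10>6, skip
j=1: 7>6, skip
j=2: 7>6, skip
j=3: 10>6, skip
j=4: 7>6, skip
j=5: 10>6, skip
j=6: 10>6, skip
j=7: 6≤6, i=0, swap(0,7) ⇒ [6,7,7,10,7,10,10,10,7,6,7,6]
j=8: 7>6, skip
j=9: 6≤6, i=1, swap(1,9) ⇒ [6,6,7,10,7,10,10,10,7,7,7,6]
j=10: 7>6, skip
swap(2,11) ⇒ [6,6,6,10,7,10,10,10,7,7,7,7]; return 2

[6,6,6,10,7,10,10,10,7,7,7,7]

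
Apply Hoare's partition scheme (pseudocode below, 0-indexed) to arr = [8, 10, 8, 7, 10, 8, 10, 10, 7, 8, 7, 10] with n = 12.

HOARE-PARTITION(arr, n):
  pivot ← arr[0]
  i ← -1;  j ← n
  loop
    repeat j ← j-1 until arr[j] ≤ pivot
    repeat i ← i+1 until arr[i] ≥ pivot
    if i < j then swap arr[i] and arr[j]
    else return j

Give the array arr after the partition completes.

[7, 8, 7, 7, 8, 10, 10, 10, 8, 10, 8, 10]

pivot = arr[0] = 8; i = -1, j = 12
j→10 (arr[10]=7≤8), i→0 (arr[0]=8≥8); i<j, swap → [7, 10, 8, 7, 10, 8, 10, 10, 7, 8, 8, 10]
j→9 (arr[9]=8≤8), i→1 (arr[1]=10≥8); i<j, swap → [7, 8, 8, 7, 10, 8, 10, 10, 7, 10, 8, 10]
j→8 (arr[8]=7≤8), i→2 (arr[2]=8≥8); i<j, swap → [7, 8, 7, 7, 10, 8, 10, 10, 8, 10, 8, 10]
j→5 (arr[5]=8≤8), i→4 (arr[4]=10≥8); i<j, swap → [7, 8, 7, 7, 8, 10, 10, 10, 8, 10, 8, 10]
j→4, i→5; i≥j, return j=4. arr = [7, 8, 7, 7, 8, 10, 10, 10, 8, 10, 8, 10]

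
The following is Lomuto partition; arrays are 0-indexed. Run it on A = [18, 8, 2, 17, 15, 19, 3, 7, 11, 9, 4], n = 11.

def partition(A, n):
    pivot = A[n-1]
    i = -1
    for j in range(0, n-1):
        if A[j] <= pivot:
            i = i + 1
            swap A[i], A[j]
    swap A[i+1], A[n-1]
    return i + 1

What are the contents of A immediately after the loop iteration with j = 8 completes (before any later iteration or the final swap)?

[2, 3, 18, 17, 15, 19, 8, 7, 11, 9, 4]

pivot=4, i=-1
j=0: 18>4, skip
j=1: 8>4, skip
j=2: 2≤4, i=0, swap(0,2) ⇒ [2, 8, 18, 17, 15, 19, 3, 7, 11, 9, 4]
j=3: 17>4, skip
j=4: 15>4, skip
j=5: 19>4, skip
j=6: 3≤4, i=1, swap(1,6) ⇒ [2, 3, 18, 17, 15, 19, 8, 7, 11, 9, 4]
j=7: 7>4, skip
j=8: 11>4, skip
(after j=8) A = [2, 3, 18, 17, 15, 19, 8, 7, 11, 9, 4]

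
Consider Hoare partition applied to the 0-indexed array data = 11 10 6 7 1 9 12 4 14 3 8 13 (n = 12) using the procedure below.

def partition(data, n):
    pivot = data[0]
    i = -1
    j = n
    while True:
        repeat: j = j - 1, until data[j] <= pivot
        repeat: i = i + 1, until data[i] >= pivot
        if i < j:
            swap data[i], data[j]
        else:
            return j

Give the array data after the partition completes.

8 10 6 7 1 9 3 4 14 12 11 13

pivot = data[0] = 11; i = -1, j = 12
j→10 (data[10]=8≤11), i→0 (data[0]=11≥11); i<j, swap → 8 10 6 7 1 9 12 4 14 3 11 13
j→9 (data[9]=3≤11), i→6 (data[6]=12≥11); i<j, swap → 8 10 6 7 1 9 3 4 14 12 11 13
j→7, i→8; i≥j, return j=7. data = 8 10 6 7 1 9 3 4 14 12 11 13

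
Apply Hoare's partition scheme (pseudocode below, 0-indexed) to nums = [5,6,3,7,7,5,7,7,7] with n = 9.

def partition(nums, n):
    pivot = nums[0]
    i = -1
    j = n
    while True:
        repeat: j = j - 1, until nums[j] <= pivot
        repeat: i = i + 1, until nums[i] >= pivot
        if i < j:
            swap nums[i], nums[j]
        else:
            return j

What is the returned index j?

pivot = nums[0] = 5; i = -1, j = 9
j→5 (nums[5]=5≤5), i→0 (nums[0]=5≥5); i<j, swap → [5,6,3,7,7,5,7,7,7]
j→2 (nums[2]=3≤5), i→1 (nums[1]=6≥5); i<j, swap → [5,3,6,7,7,5,7,7,7]
j→1, i→2; i≥j, return j=1. nums = [5,3,6,7,7,5,7,7,7]

1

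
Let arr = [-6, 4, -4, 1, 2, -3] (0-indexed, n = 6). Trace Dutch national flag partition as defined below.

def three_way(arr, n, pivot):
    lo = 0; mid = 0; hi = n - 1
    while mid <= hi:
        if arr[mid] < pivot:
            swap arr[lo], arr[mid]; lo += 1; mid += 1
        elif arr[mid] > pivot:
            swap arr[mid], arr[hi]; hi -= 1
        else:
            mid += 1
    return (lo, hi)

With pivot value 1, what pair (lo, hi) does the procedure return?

pivot = 1; lo=0, mid=0, hi=5
arr[mid]=-6<1: swap arr[0],arr[0]; lo=1,mid=1 → [-6, 4, -4, 1, 2, -3]
arr[mid]=4>1: swap arr[1],arr[5]; hi=4 → [-6, -3, -4, 1, 2, 4]
arr[mid]=-3<1: swap arr[1],arr[1]; lo=2,mid=2 → [-6, -3, -4, 1, 2, 4]
arr[mid]=-4<1: swap arr[2],arr[2]; lo=3,mid=3 → [-6, -3, -4, 1, 2, 4]
arr[mid]=1=1: mid=4
arr[mid]=2>1: swap arr[4],arr[4]; hi=3 → [-6, -3, -4, 1, 2, 4]
end: lo=3, hi=3; arr = [-6, -3, -4, 1, 2, 4]

(3, 3)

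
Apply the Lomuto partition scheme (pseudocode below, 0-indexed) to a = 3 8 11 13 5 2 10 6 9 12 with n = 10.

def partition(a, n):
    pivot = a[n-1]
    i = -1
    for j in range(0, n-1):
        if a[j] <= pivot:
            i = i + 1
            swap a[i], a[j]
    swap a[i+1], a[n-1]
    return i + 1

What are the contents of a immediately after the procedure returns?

3 8 11 5 2 10 6 9 12 13

pivot = a[9] = 12; i = -1
j=0: a[0]=3 ≤ 12 → i=0, swap a[0],a[0] (no change) → 3 8 11 13 5 2 10 6 9 12
j=1: a[1]=8 ≤ 12 → i=1, swap a[1],a[1] (no change) → 3 8 11 13 5 2 10 6 9 12
j=2: a[2]=11 ≤ 12 → i=2, swap a[2],a[2] (no change) → 3 8 11 13 5 2 10 6 9 12
j=3: a[3]=13 > 12 → no swap
j=4: a[4]=5 ≤ 12 → i=3, swap a[3],a[4] → 3 8 11 5 13 2 10 6 9 12
j=5: a[5]=2 ≤ 12 → i=4, swap a[4],a[5] → 3 8 11 5 2 13 10 6 9 12
j=6: a[6]=10 ≤ 12 → i=5, swap a[5],a[6] → 3 8 11 5 2 10 13 6 9 12
j=7: a[7]=6 ≤ 12 → i=6, swap a[6],a[7] → 3 8 11 5 2 10 6 13 9 12
j=8: a[8]=9 ≤ 12 → i=7, swap a[7],a[8] → 3 8 11 5 2 10 6 9 13 12
final swap a[8],a[9] → 3 8 11 5 2 10 6 9 12 13; return 8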